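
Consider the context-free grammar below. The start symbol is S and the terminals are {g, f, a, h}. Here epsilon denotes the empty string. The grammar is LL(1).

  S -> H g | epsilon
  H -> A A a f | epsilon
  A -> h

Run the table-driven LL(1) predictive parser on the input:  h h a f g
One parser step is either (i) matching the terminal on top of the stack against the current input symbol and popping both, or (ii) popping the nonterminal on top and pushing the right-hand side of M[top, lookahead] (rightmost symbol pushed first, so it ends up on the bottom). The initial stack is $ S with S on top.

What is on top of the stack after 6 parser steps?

     Stack        Input        Action
  1  $ S          h h a f g $  expand S -> H g
  2  $ g H        h h a f g $  expand H -> A A a f
  3  $ g f a A A  h h a f g $  expand A -> h
  4  $ g f a A h  h h a f g $  match h
  5  $ g f a A    h a f g $    expand A -> h
  6  $ g f a h    h a f g $    match h
Stack after step 6: $ g f a (top = a).

a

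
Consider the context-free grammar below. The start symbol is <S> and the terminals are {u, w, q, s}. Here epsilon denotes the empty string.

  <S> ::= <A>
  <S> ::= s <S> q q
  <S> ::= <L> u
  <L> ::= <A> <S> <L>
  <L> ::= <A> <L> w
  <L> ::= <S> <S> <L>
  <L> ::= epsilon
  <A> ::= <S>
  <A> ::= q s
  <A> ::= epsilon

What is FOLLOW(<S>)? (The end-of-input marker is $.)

FIRST(<S>): from <S>::=<A> we get {epsilon, q, s, u, w}; from <S>::=s <S> q q we get {s}; from <S>::=<L> u we get {q, s, u, w}. So FIRST(<S>) = {epsilon, q, s, u, w}.
FIRST(<A>): from <A>::=<S> we get {epsilon, q, s, u, w}; from <A>::=q s we get {q}; from <A>::=epsilon we get {epsilon}. So FIRST(<A>) = {epsilon, q, s, u, w}.
FIRST(<L>): from <L>::=<A> <S> <L> we get {epsilon, q, s, u, w}; from <L>::=<A> <L> w we get {q, s, u, w}; from <L>::=<S> <S> <L> we get {epsilon, q, s, u, w}; from <L>::=epsilon we get {epsilon}. So FIRST(<L>) = {epsilon, q, s, u, w}.
FOLLOW(<S>) includes $ since <S> is the start symbol.
FOLLOW(<L>): in <S>::=<L> u, <L> is followed by u with FIRST {u}; in <L>::=<A> <S> <L>, the suffix after <L> is empty (adds nothing new); in <L>::=<A> <L> w, <L> is followed by w with FIRST {w}; in <L>::=<S> <S> <L>, the suffix after <L> is empty (adds nothing new). Thus FOLLOW(<L>) = {u, w}.
FOLLOW(<S>): in <S>::=s <S> q q, <S> is followed by q q with FIRST {q}; in <L>::=<A> <S> <L>, <S> is followed by <L> with FIRST {epsilon, q, s, u, w}; in <L>::=<A> <S> <L>, the suffix after <S> is nullable, so FOLLOW(<S>) ⊇ FOLLOW(<L>) = {u, w}; in <L>::=<S> <S> <L> (occurrence 1), <S> is followed by <S> <L> with FIRST {epsilon, q, s, u, w}; in <L>::=<S> <S> <L> (occurrence 1), the suffix after <S> is nullable, so FOLLOW(<S>) ⊇ FOLLOW(<L>) = {u, w}; in <L>::=<S> <S> <L> (occurrence 2), <S> is followed by <L> with FIRST {epsilon, q, s, u, w}; in <L>::=<S> <S> <L> (occurrence 2), the suffix after <S> is nullable, so FOLLOW(<S>) ⊇ FOLLOW(<L>) = {u, w}; in <A>::=<S>, the suffix after <S> is empty, so FOLLOW(<S>) ⊇ FOLLOW(<A>) = {$, q, s, u, w}. Thus FOLLOW(<S>) = {$, q, s, u, w}.
FOLLOW(<A>): in <S>::=<A>, the suffix after <A> is empty, so FOLLOW(<A>) ⊇ FOLLOW(<S>) = {$, q, s, u, w}; in <L>::=<A> <S> <L>, <A> is followed by <S> <L> with FIRST {epsilon, q, s, u, w}; in <L>::=<A> <S> <L>, the suffix after <A> is nullable, so FOLLOW(<A>) ⊇ FOLLOW(<L>) = {u, w}; in <L>::=<A> <L> w, <A> is followed by <L> w with FIRST {q, s, u, w}. Thus FOLLOW(<A>) = {$, q, s, u, w}.

{$, q, s, u, w}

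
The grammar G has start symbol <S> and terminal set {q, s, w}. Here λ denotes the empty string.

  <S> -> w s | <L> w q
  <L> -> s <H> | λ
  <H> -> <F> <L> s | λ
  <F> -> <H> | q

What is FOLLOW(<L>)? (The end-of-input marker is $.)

FIRST(<L>): from <L>->s <H> we get {s}; from <L>->λ we get {λ}. So FIRST(<L>) = {λ, s}.
FIRST(<S>): from <S>->w s we get {w}; from <S>-><L> w q we get {s, w}. So FIRST(<S>) = {s, w}.
FIRST(<H>): from <H>-><F> <L> s we get {q, s}; from <H>->λ we get {λ}. So FIRST(<H>) = {λ, q, s}.
FIRST(<F>): from <F>-><H> we get {λ, q, s}; from <F>->q we get {q}. So FIRST(<F>) = {λ, q, s}.
FOLLOW(<S>) includes $ since <S> is the start symbol.
FOLLOW(<S>): <S> appears on no right-hand side. Thus FOLLOW(<S>) = {$}.
FOLLOW(<L>): in <S>-><L> w q, <L> is followed by w q with FIRST {w}; in <H>-><F> <L> s, <L> is followed by s with FIRST {s}. Thus FOLLOW(<L>) = {s, w}.
FOLLOW(<F>): in <H>-><F> <L> s, <F> is followed by <L> s with FIRST {s}. Thus FOLLOW(<F>) = {s}.
FOLLOW(<H>): in <L>->s <H>, the suffix after <H> is empty, so FOLLOW(<H>) ⊇ FOLLOW(<L>) = {s, w}; in <F>-><H>, the suffix after <H> is empty, so FOLLOW(<H>) ⊇ FOLLOW(<F>) = {s}. Thus FOLLOW(<H>) = {s, w}.

{s, w}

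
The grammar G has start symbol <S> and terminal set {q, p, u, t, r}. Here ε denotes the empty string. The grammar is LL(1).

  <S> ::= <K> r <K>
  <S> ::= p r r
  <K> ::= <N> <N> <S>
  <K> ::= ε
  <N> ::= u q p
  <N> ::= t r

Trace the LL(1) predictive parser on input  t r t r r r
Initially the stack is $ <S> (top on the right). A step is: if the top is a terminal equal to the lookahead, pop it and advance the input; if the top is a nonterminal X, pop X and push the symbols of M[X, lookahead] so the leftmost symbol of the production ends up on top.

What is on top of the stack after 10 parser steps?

      Stack                Input          Action
   1  $ <S>                t r t r r r $  expand <S> ::= <K> r <K>
   2  $ <K> r <K>          t r t r r r $  expand <K> ::= <N> <N> <S>
   3  $ <K> r <S> <N> <N>  t r t r r r $  expand <N> ::= t r
   4  $ <K> r <S> <N> r t  t r t r r r $  match t
   5  $ <K> r <S> <N> r    r t r r r $    match r
   6  $ <K> r <S> <N>      t r r r $      expand <N> ::= t r
   7  $ <K> r <S> r t      t r r r $      match t
   8  $ <K> r <S> r        r r r $        match r
   9  $ <K> r <S>          r r $          expand <S> ::= <K> r <K>
  10  $ <K> r <K> r <K>    r r $          expand <K> ::= ε
Stack after step 10: $ <K> r <K> r (top = r).

r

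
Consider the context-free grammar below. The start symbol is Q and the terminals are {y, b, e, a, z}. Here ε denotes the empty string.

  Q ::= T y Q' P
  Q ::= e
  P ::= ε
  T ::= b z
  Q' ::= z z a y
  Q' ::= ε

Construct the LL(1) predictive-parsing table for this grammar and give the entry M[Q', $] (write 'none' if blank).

Q' ::= ε

FIRST(P) = {ε}
FIRST(T) = {b}
FIRST(Q') = {ε, z}
FIRST(Q) = {b, e}  (via T y Q' P)
FOLLOW(Q) includes $ since Q is the start symbol.
FOLLOW(Q): Q appears on no right-hand side. Thus FOLLOW(Q) = {$}.
FOLLOW(Q'): in Q::=T y Q' P, Q' is followed by P with FIRST {ε}; in Q::=T y Q' P, the suffix after Q' is nullable, so FOLLOW(Q') ⊇ FOLLOW(Q) = {$}. Thus FOLLOW(Q') = {$}.
For Q' ::= z z a y: FIRST(z z a y) = {z}, so it goes in M[Q', t] for t ∈ {z}.
For Q' ::= ε: FIRST(ε) = {ε}, so it goes in M[Q', t] for t ∈ {}; since ε ∈ FIRST, also for every t ∈ FOLLOW(Q') = {$}.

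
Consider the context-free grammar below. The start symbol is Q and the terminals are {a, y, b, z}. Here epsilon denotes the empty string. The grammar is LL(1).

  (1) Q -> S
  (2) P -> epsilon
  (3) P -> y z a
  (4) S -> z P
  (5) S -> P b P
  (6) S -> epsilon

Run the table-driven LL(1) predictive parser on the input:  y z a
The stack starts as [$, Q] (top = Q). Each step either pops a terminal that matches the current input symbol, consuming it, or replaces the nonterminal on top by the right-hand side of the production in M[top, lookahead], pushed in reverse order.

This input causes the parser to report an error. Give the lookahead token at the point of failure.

$

step 1: stack=$ Q  input=y z a $  — expand Q -> S
step 2: stack=$ S  input=y z a $  — expand S -> P b P
step 3: stack=$ P b P  input=y z a $  — expand P -> y z a
step 4: stack=$ P b a z y  input=y z a $  — match y
step 5: stack=$ P b a z  input=z a $  — match z
step 6: stack=$ P b a  input=a $  — match a
step 7: stack=$ P b  input=$  — error: top is terminal b but lookahead is $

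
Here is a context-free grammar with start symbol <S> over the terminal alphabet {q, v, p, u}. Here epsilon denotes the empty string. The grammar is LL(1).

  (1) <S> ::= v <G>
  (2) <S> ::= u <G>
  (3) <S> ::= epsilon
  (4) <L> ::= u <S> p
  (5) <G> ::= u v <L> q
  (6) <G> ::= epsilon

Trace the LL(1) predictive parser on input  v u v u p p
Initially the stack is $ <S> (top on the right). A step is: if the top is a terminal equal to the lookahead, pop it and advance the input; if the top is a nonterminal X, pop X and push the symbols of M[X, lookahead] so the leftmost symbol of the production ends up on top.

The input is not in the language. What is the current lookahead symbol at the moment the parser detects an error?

      Stack        Input          Action
   1  $ <S>        v u v u p p $  expand <S> ::= v <G>
   2  $ <G> v      v u v u p p $  match v
   3  $ <G>        u v u p p $    expand <G> ::= u v <L> q
   4  $ q <L> v u  u v u p p $    match u
   5  $ q <L> v    v u p p $      match v
   6  $ q <L>      u p p $        expand <L> ::= u <S> p
   7  $ q p <S> u  u p p $        match u
   8  $ q p <S>    p p $          expand <S> ::= epsilon
   9  $ q p        p p $          match p
  10  $ q          p $            error: top is terminal q but lookahead is p

p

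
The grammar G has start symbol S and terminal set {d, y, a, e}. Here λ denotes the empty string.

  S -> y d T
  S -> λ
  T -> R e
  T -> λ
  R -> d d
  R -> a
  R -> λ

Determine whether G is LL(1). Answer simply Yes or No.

FIRST(S) = {λ, y}
FIRST(T) = {λ, a, d, e}
FIRST(R) = {λ, a, d}
FOLLOW(S) = {$}
FOLLOW(T) = {$}
FOLLOW(R) = {e}
Each cell of M receives at most one production.

Yes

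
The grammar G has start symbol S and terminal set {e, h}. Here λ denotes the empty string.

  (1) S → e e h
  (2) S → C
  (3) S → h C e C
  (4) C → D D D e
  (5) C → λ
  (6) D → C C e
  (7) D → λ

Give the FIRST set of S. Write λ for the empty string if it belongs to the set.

{λ, e, h}

FIRST(S) = {λ, e, h}  (via C)
FIRST(C) = {λ, e}  (via D D D e)
FIRST(D) = {λ, e}  (via C C e)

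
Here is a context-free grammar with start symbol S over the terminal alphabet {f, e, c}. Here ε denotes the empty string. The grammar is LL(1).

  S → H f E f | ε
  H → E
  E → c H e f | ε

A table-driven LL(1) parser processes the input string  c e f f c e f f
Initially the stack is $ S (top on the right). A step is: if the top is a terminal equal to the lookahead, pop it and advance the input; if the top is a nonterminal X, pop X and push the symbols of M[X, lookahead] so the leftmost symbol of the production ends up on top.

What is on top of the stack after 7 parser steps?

f

step 1: stack=$ S  input=c e f f c e f f $  — expand S → H f E f
step 2: stack=$ f E f H  input=c e f f c e f f $  — expand H → E
step 3: stack=$ f E f E  input=c e f f c e f f $  — expand E → c H e f
step 4: stack=$ f E f f e H c  input=c e f f c e f f $  — match c
step 5: stack=$ f E f f e H  input=e f f c e f f $  — expand H → E
step 6: stack=$ f E f f e E  input=e f f c e f f $  — expand E → ε
step 7: stack=$ f E f f e  input=e f f c e f f $  — match e
Stack after step 7: $ f E f f (top = f).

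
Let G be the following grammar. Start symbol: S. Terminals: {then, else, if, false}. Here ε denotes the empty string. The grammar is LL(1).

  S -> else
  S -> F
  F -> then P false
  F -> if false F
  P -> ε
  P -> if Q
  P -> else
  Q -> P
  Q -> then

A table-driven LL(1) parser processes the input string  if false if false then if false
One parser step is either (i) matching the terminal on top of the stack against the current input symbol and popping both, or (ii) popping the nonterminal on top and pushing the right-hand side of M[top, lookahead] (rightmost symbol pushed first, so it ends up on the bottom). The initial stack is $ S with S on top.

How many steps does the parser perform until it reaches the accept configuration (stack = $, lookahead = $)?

step 1: stack=$ S  input=if false if false then if false $  — expand S -> F
step 2: stack=$ F  input=if false if false then if false $  — expand F -> if false F
step 3: stack=$ F false if  input=if false if false then if false $  — match if
step 4: stack=$ F false  input=false if false then if false $  — match false
step 5: stack=$ F  input=if false then if false $  — expand F -> if false F
step 6: stack=$ F false if  input=if false then if false $  — match if
step 7: stack=$ F false  input=false then if false $  — match false
step 8: stack=$ F  input=then if false $  — expand F -> then P false
step 9: stack=$ false P then  input=then if false $  — match then
step 10: stack=$ false P  input=if false $  — expand P -> if Q
step 11: stack=$ false Q if  input=if false $  — match if
step 12: stack=$ false Q  input=false $  — expand Q -> P
step 13: stack=$ false P  input=false $  — expand P -> ε
step 14: stack=$ false  input=false $  — match false
Accept reached after 14 steps.

14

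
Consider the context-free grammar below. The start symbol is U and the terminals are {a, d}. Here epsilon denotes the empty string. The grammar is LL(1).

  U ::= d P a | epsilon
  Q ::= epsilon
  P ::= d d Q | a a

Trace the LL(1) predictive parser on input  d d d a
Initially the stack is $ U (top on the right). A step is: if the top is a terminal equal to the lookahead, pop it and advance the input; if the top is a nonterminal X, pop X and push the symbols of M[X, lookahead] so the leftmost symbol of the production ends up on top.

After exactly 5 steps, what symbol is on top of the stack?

Q

     Stack      Input      Action
  1  $ U        d d d a $  expand U ::= d P a
  2  $ a P d    d d d a $  match d
  3  $ a P      d d a $    expand P ::= d d Q
  4  $ a Q d d  d d a $    match d
  5  $ a Q d    d a $      match d
Stack after step 5: $ a Q (top = Q).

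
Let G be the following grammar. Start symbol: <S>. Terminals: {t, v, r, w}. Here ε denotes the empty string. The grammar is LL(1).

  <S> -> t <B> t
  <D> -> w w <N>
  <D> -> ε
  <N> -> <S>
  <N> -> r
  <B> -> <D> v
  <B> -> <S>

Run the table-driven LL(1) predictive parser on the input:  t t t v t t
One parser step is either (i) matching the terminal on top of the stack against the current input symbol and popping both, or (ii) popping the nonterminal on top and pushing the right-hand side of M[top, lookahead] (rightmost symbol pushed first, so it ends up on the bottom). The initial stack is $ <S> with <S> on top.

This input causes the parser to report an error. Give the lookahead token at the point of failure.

$

      Stack          Input          Action
   1  $ <S>          t t t v t t $  expand <S> -> t <B> t
   2  $ t <B> t      t t t v t t $  match t
   3  $ t <B>        t t v t t $    expand <B> -> <S>
   4  $ t <S>        t t v t t $    expand <S> -> t <B> t
   5  $ t t <B> t    t t v t t $    match t
   6  $ t t <B>      t v t t $      expand <B> -> <S>
   7  $ t t <S>      t v t t $      expand <S> -> t <B> t
   8  $ t t t <B> t  t v t t $      match t
   9  $ t t t <B>    v t t $        expand <B> -> <D> v
  10  $ t t t v <D>  v t t $        expand <D> -> ε
  11  $ t t t v      v t t $        match v
  12  $ t t t        t t $          match t
  13  $ t t          t $            match t
  14  $ t            $              error: top is terminal t but lookahead is $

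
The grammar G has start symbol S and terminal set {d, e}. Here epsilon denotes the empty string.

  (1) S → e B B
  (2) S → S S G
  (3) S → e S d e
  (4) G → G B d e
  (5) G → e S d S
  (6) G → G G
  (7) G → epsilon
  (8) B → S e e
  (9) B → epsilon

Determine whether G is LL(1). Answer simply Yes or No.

No

FIRST(S) = {e}
FIRST(G) = {epsilon, d, e}
FIRST(B) = {epsilon, e}
FOLLOW(S) = {$, d, e}
FOLLOW(G) = {$, d, e}
FOLLOW(B) = {$, d, e}
Cell M[B, e] receives both B → S e e and B → epsilon — the grammar is not LL(1).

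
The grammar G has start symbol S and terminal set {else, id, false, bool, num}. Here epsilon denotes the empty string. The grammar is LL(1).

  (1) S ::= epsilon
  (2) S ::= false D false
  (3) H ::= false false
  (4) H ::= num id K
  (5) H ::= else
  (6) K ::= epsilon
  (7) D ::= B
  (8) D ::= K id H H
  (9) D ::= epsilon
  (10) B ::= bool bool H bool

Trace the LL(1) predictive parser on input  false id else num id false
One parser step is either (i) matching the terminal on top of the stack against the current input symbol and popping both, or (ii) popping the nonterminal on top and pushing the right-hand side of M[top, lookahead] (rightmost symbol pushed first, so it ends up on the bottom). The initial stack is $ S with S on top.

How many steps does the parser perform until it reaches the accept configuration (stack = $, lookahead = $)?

12

step 1: stack=$ S  input=false id else num id false $  — expand S ::= false D false
step 2: stack=$ false D false  input=false id else num id false $  — match false
step 3: stack=$ false D  input=id else num id false $  — expand D ::= K id H H
step 4: stack=$ false H H id K  input=id else num id false $  — expand K ::= epsilon
step 5: stack=$ false H H id  input=id else num id false $  — match id
step 6: stack=$ false H H  input=else num id false $  — expand H ::= else
step 7: stack=$ false H else  input=else num id false $  — match else
step 8: stack=$ false H  input=num id false $  — expand H ::= num id K
step 9: stack=$ false K id num  input=num id false $  — match num
step 10: stack=$ false K id  input=id false $  — match id
step 11: stack=$ false K  input=false $  — expand K ::= epsilon
step 12: stack=$ false  input=false $  — match false
Accept reached after 12 steps.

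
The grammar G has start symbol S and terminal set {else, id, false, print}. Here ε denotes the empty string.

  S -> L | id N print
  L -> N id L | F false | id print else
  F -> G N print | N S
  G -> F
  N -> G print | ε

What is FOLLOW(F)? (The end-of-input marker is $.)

{false, id, print}

FIRST(S) = {id}  (via L)
FIRST(L) = {id}  (via N id L, F false)
FIRST(F) = {id}  (via G N print, N S)
FIRST(G) = {id}  (via F)
FIRST(N) = {ε, id}  (via G print)
FOLLOW(S) includes $ since S is the start symbol.
FOLLOW(G): in F->G N print, G is followed by N print with FIRST {id, print}; in N->G print, G is followed by print with FIRST {print}. Thus FOLLOW(G) = {id, print}.
FOLLOW(F): in L->F false, F is followed by false with FIRST {false}; in G->F, the suffix after F is empty, so FOLLOW(F) ⊇ FOLLOW(G) = {id, print}. Thus FOLLOW(F) = {false, id, print}.
FOLLOW(S): in F->N S, the suffix after S is empty, so FOLLOW(S) ⊇ FOLLOW(F) = {false, id, print}. Thus FOLLOW(S) = {$, false, id, print}.
FOLLOW(L): in S->L, the suffix after L is empty, so FOLLOW(L) ⊇ FOLLOW(S) = {$, false, id, print}; in L->N id L, the suffix after L is empty (adds nothing new). Thus FOLLOW(L) = {$, false, id, print}.
FOLLOW(N): in S->id N print, N is followed by print with FIRST {print}; in L->N id L, N is followed by id L with FIRST {id}; in F->G N print, N is followed by print with FIRST {print}; in F->N S, N is followed by S with FIRST {id}. Thus FOLLOW(N) = {id, print}.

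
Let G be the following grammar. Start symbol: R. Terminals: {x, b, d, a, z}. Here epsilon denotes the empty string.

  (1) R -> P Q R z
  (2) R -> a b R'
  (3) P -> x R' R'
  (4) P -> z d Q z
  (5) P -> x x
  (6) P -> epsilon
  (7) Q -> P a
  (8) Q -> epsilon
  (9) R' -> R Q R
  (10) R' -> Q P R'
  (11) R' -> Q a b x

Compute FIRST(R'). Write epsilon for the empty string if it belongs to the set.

{a, x, z}

FIRST(P): from P->x R' R' we get {x}; from P->z d Q z we get {z}; from P->x x we get {x}; from P->epsilon we get {epsilon}. So FIRST(P) = {epsilon, x, z}.
FIRST(Q): from Q->P a we get {a, x, z}; from Q->epsilon we get {epsilon}. So FIRST(Q) = {epsilon, a, x, z}.
FIRST(R): from R->P Q R z we get {a, x, z}; from R->a b R' we get {a}. So FIRST(R) = {a, x, z}.
FIRST(R'): from R'->R Q R we get {a, x, z}; from R'->Q P R' we get {a, x, z}; from R'->Q a b x we get {a, x, z}. So FIRST(R') = {a, x, z}.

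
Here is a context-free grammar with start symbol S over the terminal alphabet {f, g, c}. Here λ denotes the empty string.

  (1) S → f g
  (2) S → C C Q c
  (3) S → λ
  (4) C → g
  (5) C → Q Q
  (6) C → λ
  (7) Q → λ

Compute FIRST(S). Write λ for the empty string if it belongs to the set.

{λ, c, f, g}

FIRST(Q) = {λ}
FIRST(C) = {λ, g}  (via Q Q)
FIRST(S) = {λ, c, f, g}  (via C C Q c)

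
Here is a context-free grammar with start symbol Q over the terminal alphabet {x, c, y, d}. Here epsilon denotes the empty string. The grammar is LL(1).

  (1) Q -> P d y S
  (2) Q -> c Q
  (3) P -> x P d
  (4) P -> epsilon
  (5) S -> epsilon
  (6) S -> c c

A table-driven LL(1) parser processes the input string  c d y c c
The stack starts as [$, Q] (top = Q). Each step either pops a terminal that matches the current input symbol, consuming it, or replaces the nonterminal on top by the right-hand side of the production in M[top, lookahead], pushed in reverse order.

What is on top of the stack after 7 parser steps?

step 1: stack=$ Q  input=c d y c c $  — expand Q -> c Q
step 2: stack=$ Q c  input=c d y c c $  — match c
step 3: stack=$ Q  input=d y c c $  — expand Q -> P d y S
step 4: stack=$ S y d P  input=d y c c $  — expand P -> epsilon
step 5: stack=$ S y d  input=d y c c $  — match d
step 6: stack=$ S y  input=y c c $  — match y
step 7: stack=$ S  input=c c $  — expand S -> c c
Stack after step 7: $ c c (top = c).

c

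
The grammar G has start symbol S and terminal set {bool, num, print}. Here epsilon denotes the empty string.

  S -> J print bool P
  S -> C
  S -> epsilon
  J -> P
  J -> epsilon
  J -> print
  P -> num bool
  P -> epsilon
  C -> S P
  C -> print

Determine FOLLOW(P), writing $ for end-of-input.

FIRST(P) = {epsilon, num}
FIRST(J) = {epsilon, num, print}  (via P)
FIRST(S) = {epsilon, num, print}  (via J print bool P, C)
FIRST(C) = {epsilon, num, print}  (via S P)
FOLLOW(S) includes $ since S is the start symbol.
FOLLOW(J): in S->J print bool P, J is followed by print bool P with FIRST {print}. Thus FOLLOW(J) = {print}.
FOLLOW(S): in C->S P, S is followed by P with FIRST {epsilon, num}; in C->S P, the suffix after S is nullable, so FOLLOW(S) ⊇ FOLLOW(C) = {$, num}. Thus FOLLOW(S) = {$, num}.
FOLLOW(C): in S->C, the suffix after C is empty, so FOLLOW(C) ⊇ FOLLOW(S) = {$, num}. Thus FOLLOW(C) = {$, num}.
FOLLOW(P): in S->J print bool P, the suffix after P is empty, so FOLLOW(P) ⊇ FOLLOW(S) = {$, num}; in J->P, the suffix after P is empty, so FOLLOW(P) ⊇ FOLLOW(J) = {print}; in C->S P, the suffix after P is empty, so FOLLOW(P) ⊇ FOLLOW(C) = {$, num}. Thus FOLLOW(P) = {$, num, print}.

{$, num, print}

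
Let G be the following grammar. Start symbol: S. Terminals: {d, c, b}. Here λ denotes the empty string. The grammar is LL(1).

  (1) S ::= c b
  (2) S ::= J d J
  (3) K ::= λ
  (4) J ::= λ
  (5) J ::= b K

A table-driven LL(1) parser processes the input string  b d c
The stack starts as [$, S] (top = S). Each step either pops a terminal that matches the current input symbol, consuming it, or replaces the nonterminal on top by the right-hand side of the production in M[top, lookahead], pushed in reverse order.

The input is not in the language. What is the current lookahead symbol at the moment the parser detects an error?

step 1: stack=$ S  input=b d c $  — expand S ::= J d J
step 2: stack=$ J d J  input=b d c $  — expand J ::= b K
step 3: stack=$ J d K b  input=b d c $  — match b
step 4: stack=$ J d K  input=d c $  — expand K ::= λ
step 5: stack=$ J d  input=d c $  — match d
step 6: stack=$ J  input=c $  — error: M[J, c] is empty

c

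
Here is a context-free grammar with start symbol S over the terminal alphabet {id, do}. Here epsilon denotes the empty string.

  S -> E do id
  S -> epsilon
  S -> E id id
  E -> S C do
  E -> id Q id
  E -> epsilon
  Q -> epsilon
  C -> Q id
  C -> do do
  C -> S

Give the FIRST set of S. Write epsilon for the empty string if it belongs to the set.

FIRST(Q) = {epsilon}
FIRST(S) = {epsilon, do, id}  (via E do id, E id id)
FIRST(C) = {epsilon, do, id}  (via Q id, S)
FIRST(E) = {epsilon, do, id}  (via S C do)

{epsilon, do, id}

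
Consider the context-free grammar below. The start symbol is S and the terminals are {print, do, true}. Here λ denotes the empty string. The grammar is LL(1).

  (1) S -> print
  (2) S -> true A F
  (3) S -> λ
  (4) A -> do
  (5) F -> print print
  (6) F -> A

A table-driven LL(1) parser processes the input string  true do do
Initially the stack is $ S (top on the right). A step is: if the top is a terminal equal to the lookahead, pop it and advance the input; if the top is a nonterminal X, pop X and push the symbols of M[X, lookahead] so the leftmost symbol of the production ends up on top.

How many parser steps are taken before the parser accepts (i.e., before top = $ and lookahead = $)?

step 1: stack=$ S  input=true do do $  — expand S -> true A F
step 2: stack=$ F A true  input=true do do $  — match true
step 3: stack=$ F A  input=do do $  — expand A -> do
step 4: stack=$ F do  input=do do $  — match do
step 5: stack=$ F  input=do $  — expand F -> A
step 6: stack=$ A  input=do $  — expand A -> do
step 7: stack=$ do  input=do $  — match do
Accept reached after 7 steps.

7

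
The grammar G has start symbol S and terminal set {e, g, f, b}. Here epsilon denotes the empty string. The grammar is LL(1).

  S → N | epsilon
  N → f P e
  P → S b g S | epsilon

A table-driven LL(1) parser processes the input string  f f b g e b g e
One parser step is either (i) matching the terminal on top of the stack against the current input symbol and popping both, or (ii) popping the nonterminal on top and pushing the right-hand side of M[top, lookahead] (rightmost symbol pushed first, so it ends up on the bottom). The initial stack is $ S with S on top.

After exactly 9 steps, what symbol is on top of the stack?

     Stack                Input              Action
  1  $ S                  f f b g e b g e $  expand S → N
  2  $ N                  f f b g e b g e $  expand N → f P e
  3  $ e P f              f f b g e b g e $  match f
  4  $ e P                f b g e b g e $    expand P → S b g S
  5  $ e S g b S          f b g e b g e $    expand S → N
  6  $ e S g b N          f b g e b g e $    expand N → f P e
  7  $ e S g b e P f      f b g e b g e $    match f
  8  $ e S g b e P        b g e b g e $      expand P → S b g S
  9  $ e S g b e S g b S  b g e b g e $      expand S → epsilon
Stack after step 9: $ e S g b e S g b (top = b).

b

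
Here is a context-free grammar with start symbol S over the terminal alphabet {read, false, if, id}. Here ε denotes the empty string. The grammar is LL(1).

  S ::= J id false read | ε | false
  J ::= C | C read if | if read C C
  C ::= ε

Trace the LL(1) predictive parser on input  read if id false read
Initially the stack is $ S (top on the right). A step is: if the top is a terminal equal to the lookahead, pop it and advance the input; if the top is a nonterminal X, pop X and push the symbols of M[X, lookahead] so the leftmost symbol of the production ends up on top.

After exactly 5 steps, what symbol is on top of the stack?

step 1: stack=$ S  input=read if id false read $  — expand S ::= J id false read
step 2: stack=$ read false id J  input=read if id false read $  — expand J ::= C read if
step 3: stack=$ read false id if read C  input=read if id false read $  — expand C ::= ε
step 4: stack=$ read false id if read  input=read if id false read $  — match read
step 5: stack=$ read false id if  input=if id false read $  — match if
Stack after step 5: $ read false id (top = id).

id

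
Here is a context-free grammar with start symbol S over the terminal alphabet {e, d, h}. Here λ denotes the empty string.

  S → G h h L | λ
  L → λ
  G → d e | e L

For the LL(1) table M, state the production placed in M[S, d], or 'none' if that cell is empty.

S → G h h L

FIRST(L): from L→λ we get {λ}. So FIRST(L) = {λ}.
FIRST(G): from G→d e we get {d}; from G→e L we get {e}. So FIRST(G) = {d, e}.
FIRST(S): from S→G h h L we get {d, e}; from S→λ we get {λ}. So FIRST(S) = {λ, d, e}.
FOLLOW(S) includes $ since S is the start symbol.
FOLLOW(S): S appears on no right-hand side. Thus FOLLOW(S) = {$}.
For S → G h h L: FIRST(G h h L) = {d, e}, so it goes in M[S, t] for t ∈ {d, e}.
For S → λ: FIRST(λ) = {λ}, so it goes in M[S, t] for t ∈ {}; since λ ∈ FIRST, also for every t ∈ FOLLOW(S) = {$}.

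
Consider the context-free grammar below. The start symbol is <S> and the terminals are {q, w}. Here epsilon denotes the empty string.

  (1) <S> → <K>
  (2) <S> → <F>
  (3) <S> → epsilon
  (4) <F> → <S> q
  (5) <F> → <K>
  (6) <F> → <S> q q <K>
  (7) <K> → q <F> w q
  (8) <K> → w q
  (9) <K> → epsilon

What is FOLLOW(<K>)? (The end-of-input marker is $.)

{$, q, w}

FIRST(<K>): from <K>→q <F> w q we get {q}; from <K>→w q we get {w}; from <K>→epsilon we get {epsilon}. So FIRST(<K>) = {epsilon, q, w}.
FIRST(<S>): from <S>→<K> we get {epsilon, q, w}; from <S>→<F> we get {epsilon, q, w}; from <S>→epsilon we get {epsilon}. So FIRST(<S>) = {epsilon, q, w}.
FIRST(<F>): from <F>→<S> q we get {q, w}; from <F>→<K> we get {epsilon, q, w}; from <F>→<S> q q <K> we get {q, w}. So FIRST(<F>) = {epsilon, q, w}.
FOLLOW(<S>) includes $ since <S> is the start symbol.
FOLLOW(<S>): in <F>→<S> q, <S> is followed by q with FIRST {q}; in <F>→<S> q q <K>, <S> is followed by q q <K> with FIRST {q}. Thus FOLLOW(<S>) = {$, q}.
FOLLOW(<F>): in <S>→<F>, the suffix after <F> is empty, so FOLLOW(<F>) ⊇ FOLLOW(<S>) = {$, q}; in <K>→q <F> w q, <F> is followed by w q with FIRST {w}. Thus FOLLOW(<F>) = {$, q, w}.
FOLLOW(<K>): in <S>→<K>, the suffix after <K> is empty, so FOLLOW(<K>) ⊇ FOLLOW(<S>) = {$, q}; in <F>→<K>, the suffix after <K> is empty, so FOLLOW(<K>) ⊇ FOLLOW(<F>) = {$, q, w}; in <F>→<S> q q <K>, the suffix after <K> is empty, so FOLLOW(<K>) ⊇ FOLLOW(<F>) = {$, q, w}. Thus FOLLOW(<K>) = {$, q, w}.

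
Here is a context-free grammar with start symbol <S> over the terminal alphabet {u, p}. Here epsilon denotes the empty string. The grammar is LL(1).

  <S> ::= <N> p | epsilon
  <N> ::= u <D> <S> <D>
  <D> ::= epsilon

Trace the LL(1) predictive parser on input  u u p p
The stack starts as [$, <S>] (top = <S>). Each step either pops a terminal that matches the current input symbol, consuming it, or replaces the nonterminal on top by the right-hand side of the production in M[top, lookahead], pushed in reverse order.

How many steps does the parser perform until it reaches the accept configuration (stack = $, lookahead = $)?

13

      Stack                    Input      Action
   1  $ <S>                    u u p p $  expand <S> ::= <N> p
   2  $ p <N>                  u u p p $  expand <N> ::= u <D> <S> <D>
   3  $ p <D> <S> <D> u        u u p p $  match u
   4  $ p <D> <S> <D>          u p p $    expand <D> ::= epsilon
   5  $ p <D> <S>              u p p $    expand <S> ::= <N> p
   6  $ p <D> p <N>            u p p $    expand <N> ::= u <D> <S> <D>
   7  $ p <D> p <D> <S> <D> u  u p p $    match u
   8  $ p <D> p <D> <S> <D>    p p $      expand <D> ::= epsilon
   9  $ p <D> p <D> <S>        p p $      expand <S> ::= epsilon
  10  $ p <D> p <D>            p p $      expand <D> ::= epsilon
  11  $ p <D> p                p p $      match p
  12  $ p <D>                  p $        expand <D> ::= epsilon
  13  $ p                      p $        match p
Accept reached after 13 steps.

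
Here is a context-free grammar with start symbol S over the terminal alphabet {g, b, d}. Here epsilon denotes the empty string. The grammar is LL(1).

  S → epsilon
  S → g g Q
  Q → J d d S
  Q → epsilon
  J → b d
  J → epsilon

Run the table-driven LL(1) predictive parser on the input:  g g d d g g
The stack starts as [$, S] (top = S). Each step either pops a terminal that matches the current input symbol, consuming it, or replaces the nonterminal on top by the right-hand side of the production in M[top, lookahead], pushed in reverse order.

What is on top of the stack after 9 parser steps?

     Stack      Input          Action
  1  $ S        g g d d g g $  expand S → g g Q
  2  $ Q g g    g g d d g g $  match g
  3  $ Q g      g d d g g $    match g
  4  $ Q        d d g g $      expand Q → J d d S
  5  $ S d d J  d d g g $      expand J → epsilon
  6  $ S d d    d d g g $      match d
  7  $ S d      d g g $        match d
  8  $ S        g g $          expand S → g g Q
  9  $ Q g g    g g $          match g
Stack after step 9: $ Q g (top = g).

g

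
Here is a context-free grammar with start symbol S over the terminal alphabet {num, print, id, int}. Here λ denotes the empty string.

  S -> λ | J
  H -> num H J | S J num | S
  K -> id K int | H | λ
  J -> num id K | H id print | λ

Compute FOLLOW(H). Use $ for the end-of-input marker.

{$, id, int, num}

FIRST(S): from S->λ we get {λ}; from S->J we get {λ, id, num}. So FIRST(S) = {λ, id, num}.
FIRST(H): from H->num H J we get {num}; from H->S J num we get {id, num}; from H->S we get {λ, id, num}. So FIRST(H) = {λ, id, num}.
FIRST(K): from K->id K int we get {id}; from K->H we get {λ, id, num}; from K->λ we get {λ}. So FIRST(K) = {λ, id, num}.
FIRST(J): from J->num id K we get {num}; from J->H id print we get {id, num}; from J->λ we get {λ}. So FIRST(J) = {λ, id, num}.
FOLLOW(S) includes $ since S is the start symbol.
FOLLOW(S): in H->S J num, S is followed by J num with FIRST {id, num}; in H->S, the suffix after S is empty, so FOLLOW(S) ⊇ FOLLOW(H) = {$, id, int, num}. Thus FOLLOW(S) = {$, id, int, num}.
FOLLOW(H): in H->num H J, H is followed by J with FIRST {λ, id, num}; in H->num H J, the suffix after H is nullable (adds nothing new); in K->H, the suffix after H is empty, so FOLLOW(H) ⊇ FOLLOW(K) = {$, id, int, num}; in J->H id print, H is followed by id print with FIRST {id}. Thus FOLLOW(H) = {$, id, int, num}.
FOLLOW(J): in S->J, the suffix after J is empty, so FOLLOW(J) ⊇ FOLLOW(S) = {$, id, int, num}; in H->num H J, the suffix after J is empty, so FOLLOW(J) ⊇ FOLLOW(H) = {$, id, int, num}; in H->S J num, J is followed by num with FIRST {num}. Thus FOLLOW(J) = {$, id, int, num}.
FOLLOW(K): in K->id K int, K is followed by int with FIRST {int}; in J->num id K, the suffix after K is empty, so FOLLOW(K) ⊇ FOLLOW(J) = {$, id, int, num}. Thus FOLLOW(K) = {$, id, int, num}.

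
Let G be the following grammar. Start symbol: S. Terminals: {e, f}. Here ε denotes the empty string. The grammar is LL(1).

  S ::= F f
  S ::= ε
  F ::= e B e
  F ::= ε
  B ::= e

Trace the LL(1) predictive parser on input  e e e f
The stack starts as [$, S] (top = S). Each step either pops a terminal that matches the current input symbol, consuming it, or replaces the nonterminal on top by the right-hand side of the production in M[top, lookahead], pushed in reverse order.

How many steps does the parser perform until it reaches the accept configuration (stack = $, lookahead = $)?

7

     Stack      Input      Action
  1  $ S        e e e f $  expand S ::= F f
  2  $ f F      e e e f $  expand F ::= e B e
  3  $ f e B e  e e e f $  match e
  4  $ f e B    e e f $    expand B ::= e
  5  $ f e e    e e f $    match e
  6  $ f e      e f $      match e
  7  $ f        f $        match f
Accept reached after 7 steps.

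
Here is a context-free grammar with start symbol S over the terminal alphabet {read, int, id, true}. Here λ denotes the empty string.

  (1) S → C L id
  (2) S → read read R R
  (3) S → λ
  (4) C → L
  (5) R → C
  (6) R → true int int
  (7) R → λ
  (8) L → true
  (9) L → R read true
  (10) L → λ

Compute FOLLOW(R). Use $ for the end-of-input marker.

{$, read, true}

FIRST(S): from S→C L id we get {id, read, true}; from S→read read R R we get {read}; from S→λ we get {λ}. So FIRST(S) = {λ, id, read, true}.
FIRST(C): from C→L we get {λ, read, true}. So FIRST(C) = {λ, read, true}.
FIRST(R): from R→C we get {λ, read, true}; from R→true int int we get {true}; from R→λ we get {λ}. So FIRST(R) = {λ, read, true}.
FIRST(L): from L→true we get {true}; from L→R read true we get {read, true}; from L→λ we get {λ}. So FIRST(L) = {λ, read, true}.
FOLLOW(S) includes $ since S is the start symbol.
FOLLOW(S): S appears on no right-hand side. Thus FOLLOW(S) = {$}.
FOLLOW(R): in S→read read R R (occurrence 1), R is followed by R with FIRST {λ, read, true}; in S→read read R R (occurrence 1), the suffix after R is nullable, so FOLLOW(R) ⊇ FOLLOW(S) = {$}; in S→read read R R (occurrence 2), the suffix after R is empty, so FOLLOW(R) ⊇ FOLLOW(S) = {$}; in L→R read true, R is followed by read true with FIRST {read}. Thus FOLLOW(R) = {$, read, true}.
FOLLOW(C): in S→C L id, C is followed by L id with FIRST {id, read, true}; in R→C, the suffix after C is empty, so FOLLOW(C) ⊇ FOLLOW(R) = {$, read, true}. Thus FOLLOW(C) = {$, id, read, true}.
FOLLOW(L): in S→C L id, L is followed by id with FIRST {id}; in C→L, the suffix after L is empty, so FOLLOW(L) ⊇ FOLLOW(C) = {$, id, read, true}. Thus FOLLOW(L) = {$, id, read, true}.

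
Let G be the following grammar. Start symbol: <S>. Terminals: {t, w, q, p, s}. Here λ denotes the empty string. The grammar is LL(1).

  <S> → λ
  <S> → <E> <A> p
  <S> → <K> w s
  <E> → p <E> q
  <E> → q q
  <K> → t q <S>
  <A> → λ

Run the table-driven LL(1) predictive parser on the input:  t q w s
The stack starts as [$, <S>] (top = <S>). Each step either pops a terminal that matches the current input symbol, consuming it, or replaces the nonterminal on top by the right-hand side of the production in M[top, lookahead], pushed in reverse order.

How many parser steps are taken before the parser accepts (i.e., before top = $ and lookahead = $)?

7

     Stack          Input      Action
  1  $ <S>          t q w s $  expand <S> → <K> w s
  2  $ s w <K>      t q w s $  expand <K> → t q <S>
  3  $ s w <S> q t  t q w s $  match t
  4  $ s w <S> q    q w s $    match q
  5  $ s w <S>      w s $      expand <S> → λ
  6  $ s w          w s $      match w
  7  $ s            s $        match s
Accept reached after 7 steps.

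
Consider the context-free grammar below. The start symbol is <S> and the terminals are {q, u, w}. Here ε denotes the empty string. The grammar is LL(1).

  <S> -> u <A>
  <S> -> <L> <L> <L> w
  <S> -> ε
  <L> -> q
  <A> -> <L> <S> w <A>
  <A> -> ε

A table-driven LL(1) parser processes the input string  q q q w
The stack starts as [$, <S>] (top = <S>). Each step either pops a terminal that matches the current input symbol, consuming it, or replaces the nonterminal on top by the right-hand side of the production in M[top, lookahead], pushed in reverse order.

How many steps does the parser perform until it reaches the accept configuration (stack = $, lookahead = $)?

8

step 1: stack=$ <S>  input=q q q w $  — expand <S> -> <L> <L> <L> w
step 2: stack=$ w <L> <L> <L>  input=q q q w $  — expand <L> -> q
step 3: stack=$ w <L> <L> q  input=q q q w $  — match q
step 4: stack=$ w <L> <L>  input=q q w $  — expand <L> -> q
step 5: stack=$ w <L> q  input=q q w $  — match q
step 6: stack=$ w <L>  input=q w $  — expand <L> -> q
step 7: stack=$ w q  input=q w $  — match q
step 8: stack=$ w  input=w $  — match w
Accept reached after 8 steps.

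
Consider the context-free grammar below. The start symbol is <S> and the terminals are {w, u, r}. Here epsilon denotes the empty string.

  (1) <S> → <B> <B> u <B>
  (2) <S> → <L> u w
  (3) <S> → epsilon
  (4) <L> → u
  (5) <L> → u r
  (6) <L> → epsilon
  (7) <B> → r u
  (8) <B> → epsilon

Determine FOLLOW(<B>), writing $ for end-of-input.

{$, r, u}

FIRST(<L>): from <L>→u we get {u}; from <L>→u r we get {u}; from <L>→epsilon we get {epsilon}. So FIRST(<L>) = {epsilon, u}.
FIRST(<B>): from <B>→r u we get {r}; from <B>→epsilon we get {epsilon}. So FIRST(<B>) = {epsilon, r}.
FIRST(<S>): from <S>→<B> <B> u <B> we get {r, u}; from <S>→<L> u w we get {u}; from <S>→epsilon we get {epsilon}. So FIRST(<S>) = {epsilon, r, u}.
FOLLOW(<S>) includes $ since <S> is the start symbol.
FOLLOW(<S>): <S> appears on no right-hand side. Thus FOLLOW(<S>) = {$}.
FOLLOW(<L>): in <S>→<L> u w, <L> is followed by u w with FIRST {u}. Thus FOLLOW(<L>) = {u}.
FOLLOW(<B>): in <S>→<B> <B> u <B> (occurrence 1), <B> is followed by <B> u <B> with FIRST {r, u}; in <S>→<B> <B> u <B> (occurrence 2), <B> is followed by u <B> with FIRST {u}; in <S>→<B> <B> u <B> (occurrence 3), the suffix after <B> is empty, so FOLLOW(<B>) ⊇ FOLLOW(<S>) = {$}. Thus FOLLOW(<B>) = {$, r, u}.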